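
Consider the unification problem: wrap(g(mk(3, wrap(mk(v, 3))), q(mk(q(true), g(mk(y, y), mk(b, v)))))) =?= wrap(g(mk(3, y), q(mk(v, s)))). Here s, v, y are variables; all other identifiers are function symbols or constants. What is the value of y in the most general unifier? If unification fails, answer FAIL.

Decompose wrap/1: g(mk(3, wrap(mk(v, 3))), q(mk(q(true), g(mk(y, y), mk(b, v))))) =?= g(mk(3, y), q(mk(v, s))).
Decompose g/2: mk(3, wrap(mk(v, 3))) =?= mk(3, y),  q(mk(q(true), g(mk(y, y), mk(b, v)))) =?= q(mk(v, s)).
Decompose mk/2: 3 =?= 3,  wrap(mk(v, 3)) =?= y.
Delete trivial equation 3 =?= 3.
Bind y := wrap(mk(v, 3)); substituting into the remaining equation gives: q(mk(q(true), g(mk(wrap(mk(v, 3)), wrap(mk(v, 3))), mk(b, v)))) =?= q(mk(v, s)).
Decompose q/1: mk(q(true), g(mk(wrap(mk(v, 3)), wrap(mk(v, 3))), mk(b, v))) =?= mk(v, s).
Decompose mk/2: q(true) =?= v,  g(mk(wrap(mk(v, 3)), wrap(mk(v, 3))), mk(b, v)) =?= s.
Bind v := q(true); substituting into the remaining equation gives: g(mk(wrap(mk(q(true), 3)), wrap(mk(q(true), 3))), mk(b, q(true))) =?= s. Substituting into the earlier binding gives y := wrap(mk(q(true), 3)).
Bind s := g(mk(wrap(mk(q(true), 3)), wrap(mk(q(true), 3))), mk(b, q(true))).
MGU = { y -> wrap(mk(q(true), 3)), v -> q(true), s -> g(mk(wrap(mk(q(true), 3)), wrap(mk(q(true), 3))), mk(b, q(true))) }, so y -> wrap(mk(q(true), 3)).

wrap(mk(q(true), 3))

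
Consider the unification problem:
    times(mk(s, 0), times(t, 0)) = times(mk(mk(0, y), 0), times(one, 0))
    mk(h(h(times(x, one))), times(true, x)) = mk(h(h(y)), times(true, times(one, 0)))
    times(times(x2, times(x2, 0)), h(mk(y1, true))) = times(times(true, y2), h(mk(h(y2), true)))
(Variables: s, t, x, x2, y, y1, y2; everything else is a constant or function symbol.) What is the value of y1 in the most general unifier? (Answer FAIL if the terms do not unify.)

Decompose times/2: mk(s, 0) = mk(mk(0, y), 0),  times(t, 0) = times(one, 0).
Decompose mk/2: s = mk(0, y),  0 = 0.
Bind s := mk(0, y); no other remaining equation mentions s.
Delete trivial equation 0 = 0.
Decompose times/2: t = one,  0 = 0.
Bind t := one; no other remaining equation mentions t.
Delete trivial equation 0 = 0.
Decompose mk/2: h(h(times(x, one))) = h(h(y)),  times(true, x) = times(true, times(one, 0)).
Decompose h/1: h(times(x, one)) = h(y).
Decompose h/1: times(x, one) = y.
Bind y := times(x, one); no other remaining equation mentions y. Substituting into the earlier binding gives s := mk(0, times(x, one)).
Decompose times/2: true = true,  x = times(one, 0).
Delete trivial equation true = true.
Bind x := times(one, 0); no other remaining equation mentions x. Substituting into the earlier bindings gives s := mk(0, times(times(one, 0), one)), y := times(times(one, 0), one).
Decompose times/2: times(x2, times(x2, 0)) = times(true, y2),  h(mk(y1, true)) = h(mk(h(y2), true)).
Decompose times/2: x2 = true,  times(x2, 0) = y2.
Bind x2 := true; substituting into the one remaining equation that mentions x2 gives: times(true, 0) = y2.
Bind y2 := times(true, 0); substituting into the remaining equation gives: h(mk(y1, true)) = h(mk(h(times(true, 0)), true)).
Decompose h/1: mk(y1, true) = mk(h(times(true, 0)), true).
Decompose mk/2: y1 = h(times(true, 0)),  true = true.
Bind y1 := h(times(true, 0)); no other remaining equation mentions y1.
Delete trivial equation true = true.
MGU = { s -> mk(0, times(times(one, 0), one)), t -> one, y -> times(times(one, 0), one), x -> times(one, 0), x2 -> true, y2 -> times(true, 0), y1 -> h(times(true, 0)) }, so y1 -> h(times(true, 0)).

h(times(true, 0))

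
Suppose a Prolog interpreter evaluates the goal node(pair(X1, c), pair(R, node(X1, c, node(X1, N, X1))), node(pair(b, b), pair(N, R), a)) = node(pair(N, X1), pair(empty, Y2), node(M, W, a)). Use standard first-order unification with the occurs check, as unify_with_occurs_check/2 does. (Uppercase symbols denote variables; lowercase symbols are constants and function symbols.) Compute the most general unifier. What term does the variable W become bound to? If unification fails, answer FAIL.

pair(c, empty)

Decompose node/3: pair(X1, c) = pair(N, X1),  pair(R, node(X1, c, node(X1, N, X1))) = pair(empty, Y2),  node(pair(b, b), pair(N, R), a) = node(M, W, a).
Decompose pair/2: X1 = N,  c = X1.
Bind X1 := N; substituting into the 2 remaining equations that mention X1 gives: c = N,  pair(R, node(N, c, node(N, N, N))) = pair(empty, Y2).
Bind N := c; substituting into the remaining equations gives: pair(R, node(c, c, node(c, c, c))) = pair(empty, Y2),  node(pair(b, b), pair(c, R), a) = node(M, W, a). Substituting into the earlier binding gives X1 := c.
Decompose pair/2: R = empty,  node(c, c, node(c, c, c)) = Y2.
Bind R := empty; substituting into the one remaining equation that mentions R gives: node(pair(b, b), pair(c, empty), a) = node(M, W, a).
Bind Y2 := node(c, c, node(c, c, c)); no other remaining equation mentions Y2.
Decompose node/3: pair(b, b) = M,  pair(c, empty) = W,  a = a.
Bind M := pair(b, b); no other remaining equation mentions M.
Bind W := pair(c, empty); no other remaining equation mentions W.
Delete trivial equation a = a.
MGU = { X1 ↦ c, N ↦ c, R ↦ empty, Y2 ↦ node(c, c, node(c, c, c)), M ↦ pair(b, b), W ↦ pair(c, empty) }, so W ↦ pair(c, empty).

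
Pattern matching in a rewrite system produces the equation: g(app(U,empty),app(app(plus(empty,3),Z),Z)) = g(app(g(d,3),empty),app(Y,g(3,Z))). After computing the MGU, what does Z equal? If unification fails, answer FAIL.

FAIL

Decompose g/2: app(U,empty) = app(g(d,3),empty),  app(app(plus(empty,3),Z),Z) = app(Y,g(3,Z)).
Decompose app/2: U = g(d,3),  empty = empty.
Bind U := g(d,3); no other remaining equation mentions U.
Delete trivial equation empty = empty.
Decompose app/2: app(plus(empty,3),Z) = Y,  Z = g(3,Z).
Bind Y := app(plus(empty,3),Z); no other remaining equation mentions Y.
Occurs check fails: Z occurs in g(3,Z); the equation Z = g(3,Z) has no finite solution.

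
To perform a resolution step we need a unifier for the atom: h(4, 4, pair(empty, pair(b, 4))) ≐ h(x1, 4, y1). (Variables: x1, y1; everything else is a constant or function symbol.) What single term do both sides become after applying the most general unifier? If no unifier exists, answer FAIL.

h(4, 4, pair(empty, pair(b, 4)))

Decompose h/3: 4 ≐ x1,  4 ≐ 4,  pair(empty, pair(b, 4)) ≐ y1.
Bind x1 := 4; no other remaining equation mentions x1.
Delete trivial equation 4 ≐ 4.
Bind y1 := pair(empty, pair(b, 4)).
Applying the MGU to either side gives h(4, 4, pair(empty, pair(b, 4))).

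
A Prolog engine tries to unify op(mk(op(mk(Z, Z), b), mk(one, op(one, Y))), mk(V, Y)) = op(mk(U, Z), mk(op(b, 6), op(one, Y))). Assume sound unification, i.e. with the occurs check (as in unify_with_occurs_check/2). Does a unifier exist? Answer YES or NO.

NO

Decompose op/2: mk(op(mk(Z, Z), b), mk(one, op(one, Y))) = mk(U, Z),  mk(V, Y) = mk(op(b, 6), op(one, Y)).
Decompose mk/2: op(mk(Z, Z), b) = U,  mk(one, op(one, Y)) = Z.
Bind U := op(mk(Z, Z), b); no other remaining equation mentions U.
Bind Z := mk(one, op(one, Y)); no other remaining equation mentions Z. Substituting into the earlier binding gives U := op(mk(mk(one, op(one, Y)), mk(one, op(one, Y))), b).
Decompose mk/2: V = op(b, 6),  Y = op(one, Y).
Bind V := op(b, 6); no other remaining equation mentions V.
Occurs check fails: Y occurs in op(one, Y); the equation Y = op(one, Y) has no finite solution.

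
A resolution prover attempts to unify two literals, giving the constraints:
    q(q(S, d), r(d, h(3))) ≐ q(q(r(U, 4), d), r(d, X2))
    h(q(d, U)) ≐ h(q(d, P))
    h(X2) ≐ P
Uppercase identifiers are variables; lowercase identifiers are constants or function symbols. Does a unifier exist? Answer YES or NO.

YES

Decompose q/2: q(S, d) ≐ q(r(U, 4), d),  r(d, h(3)) ≐ r(d, X2).
Decompose q/2: S ≐ r(U, 4),  d ≐ d.
Bind S := r(U, 4); no other remaining equation mentions S.
Delete trivial equation d ≐ d.
Decompose r/2: d ≐ d,  h(3) ≐ X2.
Delete trivial equation d ≐ d.
Bind X2 := h(3); substituting into the one remaining equation that mentions X2 gives: h(h(3)) ≐ P.
Decompose h/1: q(d, U) ≐ q(d, P).
Decompose q/2: d ≐ d,  U ≐ P.
Delete trivial equation d ≐ d.
Bind U := P; no other remaining equation mentions U. Substituting into the earlier binding gives S := r(P, 4).
Bind P := h(h(3)). Substituting into the earlier bindings gives S := r(h(h(3)), 4), U := h(h(3)).
No equations remain and no clash or occurs-check failure arose, so a unifier exists.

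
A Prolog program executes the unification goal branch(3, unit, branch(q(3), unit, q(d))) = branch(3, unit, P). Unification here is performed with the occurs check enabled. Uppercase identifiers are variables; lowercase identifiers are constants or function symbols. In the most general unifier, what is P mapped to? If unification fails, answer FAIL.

Decompose branch/3: 3 = 3,  unit = unit,  branch(q(3), unit, q(d)) = P.
Delete trivial equation 3 = 3.
Delete trivial equation unit = unit.
Bind P := branch(q(3), unit, q(d)).
MGU = { P = branch(q(3), unit, q(d)) }, so P = branch(q(3), unit, q(d)).

branch(q(3), unit, q(d))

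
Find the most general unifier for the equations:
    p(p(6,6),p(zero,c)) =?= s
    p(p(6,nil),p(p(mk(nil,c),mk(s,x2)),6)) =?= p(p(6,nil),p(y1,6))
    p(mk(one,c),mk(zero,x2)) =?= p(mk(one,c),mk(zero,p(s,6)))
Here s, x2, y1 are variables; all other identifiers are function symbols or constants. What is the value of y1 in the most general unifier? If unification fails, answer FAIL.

Bind s := p(p(6,6),p(zero,c)); substituting into the remaining equations gives: p(p(6,nil),p(p(mk(nil,c),mk(p(p(6,6),p(zero,c)),x2)),6)) =?= p(p(6,nil),p(y1,6)),  p(mk(one,c),mk(zero,x2)) =?= p(mk(one,c),mk(zero,p(p(p(6,6),p(zero,c)),6))).
Decompose p/2: p(6,nil) =?= p(6,nil),  p(p(mk(nil,c),mk(p(p(6,6),p(zero,c)),x2)),6) =?= p(y1,6).
Delete trivial equation p(6,nil) =?= p(6,nil).
Decompose p/2: p(mk(nil,c),mk(p(p(6,6),p(zero,c)),x2)) =?= y1,  6 =?= 6.
Bind y1 := p(mk(nil,c),mk(p(p(6,6),p(zero,c)),x2)); no other remaining equation mentions y1.
Delete trivial equation 6 =?= 6.
Decompose p/2: mk(one,c) =?= mk(one,c),  mk(zero,x2) =?= mk(zero,p(p(p(6,6),p(zero,c)),6)).
Delete trivial equation mk(one,c) =?= mk(one,c).
Decompose mk/2: zero =?= zero,  x2 =?= p(p(p(6,6),p(zero,c)),6).
Delete trivial equation zero =?= zero.
Bind x2 := p(p(p(6,6),p(zero,c)),6). Substituting into the earlier binding gives y1 := p(mk(nil,c),mk(p(p(6,6),p(zero,c)),p(p(p(6,6),p(zero,c)),6))).
MGU = { s ↦ p(p(6,6),p(zero,c)), y1 ↦ p(mk(nil,c),mk(p(p(6,6),p(zero,c)),p(p(p(6,6),p(zero,c)),6))), x2 ↦ p(p(p(6,6),p(zero,c)),6) }, so y1 ↦ p(mk(nil,c),mk(p(p(6,6),p(zero,c)),p(p(p(6,6),p(zero,c)),6))).

p(mk(nil,c),mk(p(p(6,6),p(zero,c)),p(p(p(6,6),p(zero,c)),6)))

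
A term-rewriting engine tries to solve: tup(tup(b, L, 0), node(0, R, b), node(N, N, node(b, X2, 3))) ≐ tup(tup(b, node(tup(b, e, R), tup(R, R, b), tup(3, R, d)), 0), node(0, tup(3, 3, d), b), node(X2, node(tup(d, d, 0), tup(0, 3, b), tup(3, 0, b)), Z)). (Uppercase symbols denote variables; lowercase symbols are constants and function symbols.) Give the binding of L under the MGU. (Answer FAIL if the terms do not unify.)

Decompose tup/3: tup(b, L, 0) ≐ tup(b, node(tup(b, e, R), tup(R, R, b), tup(3, R, d)), 0),  node(0, R, b) ≐ node(0, tup(3, 3, d), b),  node(N, N, node(b, X2, 3)) ≐ node(X2, node(tup(d, d, 0), tup(0, 3, b), tup(3, 0, b)), Z).
Decompose tup/3: b ≐ b,  L ≐ node(tup(b, e, R), tup(R, R, b), tup(3, R, d)),  0 ≐ 0.
Delete trivial equation b ≐ b.
Bind L := node(tup(b, e, R), tup(R, R, b), tup(3, R, d)); no other remaining equation mentions L.
Delete trivial equation 0 ≐ 0.
Decompose node/3: 0 ≐ 0,  R ≐ tup(3, 3, d),  b ≐ b.
Delete trivial equation 0 ≐ 0.
Bind R := tup(3, 3, d); no other remaining equation mentions R. Substituting into the earlier binding gives L := node(tup(b, e, tup(3, 3, d)), tup(tup(3, 3, d), tup(3, 3, d), b), tup(3, tup(3, 3, d), d)).
Delete trivial equation b ≐ b.
Decompose node/3: N ≐ X2,  N ≐ node(tup(d, d, 0), tup(0, 3, b), tup(3, 0, b)),  node(b, X2, 3) ≐ Z.
Bind N := X2; substituting into the one remaining equation that mentions N gives: X2 ≐ node(tup(d, d, 0), tup(0, 3, b), tup(3, 0, b)).
Bind X2 := node(tup(d, d, 0), tup(0, 3, b), tup(3, 0, b)); substituting into the remaining equation gives: node(b, node(tup(d, d, 0), tup(0, 3, b), tup(3, 0, b)), 3) ≐ Z. Substituting into the earlier binding gives N := node(tup(d, d, 0), tup(0, 3, b), tup(3, 0, b)).
Bind Z := node(b, node(tup(d, d, 0), tup(0, 3, b), tup(3, 0, b)), 3).
MGU = { L -> node(tup(b, e, tup(3, 3, d)), tup(tup(3, 3, d), tup(3, 3, d), b), tup(3, tup(3, 3, d), d)), R -> tup(3, 3, d), N -> node(tup(d, d, 0), tup(0, 3, b), tup(3, 0, b)), X2 -> node(tup(d, d, 0), tup(0, 3, b), tup(3, 0, b)), Z -> node(b, node(tup(d, d, 0), tup(0, 3, b), tup(3, 0, b)), 3) }, so L -> node(tup(b, e, tup(3, 3, d)), tup(tup(3, 3, d), tup(3, 3, d), b), tup(3, tup(3, 3, d), d)).

node(tup(b, e, tup(3, 3, d)), tup(tup(3, 3, d), tup(3, 3, d), b), tup(3, tup(3, 3, d), d))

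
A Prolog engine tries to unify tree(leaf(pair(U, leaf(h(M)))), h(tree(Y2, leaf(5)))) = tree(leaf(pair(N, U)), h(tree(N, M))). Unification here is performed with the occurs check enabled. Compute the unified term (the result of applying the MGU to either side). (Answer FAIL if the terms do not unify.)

Decompose tree/2: leaf(pair(U, leaf(h(M)))) = leaf(pair(N, U)),  h(tree(Y2, leaf(5))) = h(tree(N, M)).
Decompose leaf/1: pair(U, leaf(h(M))) = pair(N, U).
Decompose pair/2: U = N,  leaf(h(M)) = U.
Bind U := N; substituting into the one remaining equation that mentions U gives: leaf(h(M)) = N.
Bind N := leaf(h(M)); substituting into the remaining equation gives: h(tree(Y2, leaf(5))) = h(tree(leaf(h(M)), M)). Substituting into the earlier binding gives U := leaf(h(M)).
Decompose h/1: tree(Y2, leaf(5)) = tree(leaf(h(M)), M).
Decompose tree/2: Y2 = leaf(h(M)),  leaf(5) = M.
Bind Y2 := leaf(h(M)); no other remaining equation mentions Y2.
Bind M := leaf(5). Substituting into the earlier bindings gives U := leaf(h(leaf(5))), N := leaf(h(leaf(5))), Y2 := leaf(h(leaf(5))).
Applying the MGU to either side gives tree(leaf(pair(leaf(h(leaf(5))), leaf(h(leaf(5))))), h(tree(leaf(h(leaf(5))), leaf(5)))).

tree(leaf(pair(leaf(h(leaf(5))), leaf(h(leaf(5))))), h(tree(leaf(h(leaf(5))), leaf(5))))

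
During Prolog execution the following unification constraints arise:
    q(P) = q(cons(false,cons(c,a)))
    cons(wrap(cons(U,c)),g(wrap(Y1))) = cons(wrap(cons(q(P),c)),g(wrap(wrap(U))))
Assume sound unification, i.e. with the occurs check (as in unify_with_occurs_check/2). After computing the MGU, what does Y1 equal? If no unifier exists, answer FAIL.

wrap(q(cons(false,cons(c,a))))

Decompose q/1: P = cons(false,cons(c,a)).
Bind P := cons(false,cons(c,a)); substituting into the remaining equation gives: cons(wrap(cons(U,c)),g(wrap(Y1))) = cons(wrap(cons(q(cons(false,cons(c,a))),c)),g(wrap(wrap(U)))).
Decompose cons/2: wrap(cons(U,c)) = wrap(cons(q(cons(false,cons(c,a))),c)),  g(wrap(Y1)) = g(wrap(wrap(U))).
Decompose wrap/1: cons(U,c) = cons(q(cons(false,cons(c,a))),c).
Decompose cons/2: U = q(cons(false,cons(c,a))),  c = c.
Bind U := q(cons(false,cons(c,a))); substituting into the one remaining equation that mentions U gives: g(wrap(Y1)) = g(wrap(wrap(q(cons(false,cons(c,a)))))).
Delete trivial equation c = c.
Decompose g/1: wrap(Y1) = wrap(wrap(q(cons(false,cons(c,a))))).
Decompose wrap/1: Y1 = wrap(q(cons(false,cons(c,a)))).
Bind Y1 := wrap(q(cons(false,cons(c,a)))).
MGU = { P -> cons(false,cons(c,a)), U -> q(cons(false,cons(c,a))), Y1 -> wrap(q(cons(false,cons(c,a)))) }, so Y1 -> wrap(q(cons(false,cons(c,a)))).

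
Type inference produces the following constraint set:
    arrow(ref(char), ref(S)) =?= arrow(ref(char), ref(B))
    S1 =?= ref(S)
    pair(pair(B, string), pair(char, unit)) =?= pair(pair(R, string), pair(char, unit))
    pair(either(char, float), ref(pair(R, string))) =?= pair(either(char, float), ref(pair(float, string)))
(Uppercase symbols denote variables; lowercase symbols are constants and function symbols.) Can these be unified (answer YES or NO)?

Decompose arrow/2: ref(char) =?= ref(char),  ref(S) =?= ref(B).
Delete trivial equation ref(char) =?= ref(char).
Decompose ref/1: S =?= B.
Bind S := B; substituting into the one remaining equation that mentions S gives: S1 =?= ref(B).
Bind S1 := ref(B); no other remaining equation mentions S1.
Decompose pair/2: pair(B, string) =?= pair(R, string),  pair(char, unit) =?= pair(char, unit).
Decompose pair/2: B =?= R,  string =?= string.
Bind B := R; no other remaining equation mentions B. Substituting into the earlier bindings gives S := R, S1 := ref(R).
Delete trivial equation string =?= string.
Delete trivial equation pair(char, unit) =?= pair(char, unit).
Decompose pair/2: either(char, float) =?= either(char, float),  ref(pair(R, string)) =?= ref(pair(float, string)).
Delete trivial equation either(char, float) =?= either(char, float).
Decompose ref/1: pair(R, string) =?= pair(float, string).
Decompose pair/2: R =?= float,  string =?= string.
Bind R := float; no other remaining equation mentions R. Substituting into the earlier bindings gives S := float, S1 := ref(float), B := float.
Delete trivial equation string =?= string.
No equations remain and no clash or occurs-check failure arose, so a unifier exists.

YES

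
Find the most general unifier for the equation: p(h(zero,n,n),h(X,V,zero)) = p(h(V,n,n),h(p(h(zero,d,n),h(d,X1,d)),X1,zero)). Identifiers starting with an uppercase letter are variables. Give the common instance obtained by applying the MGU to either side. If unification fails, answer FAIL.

Decompose p/2: h(zero,n,n) = h(V,n,n),  h(X,V,zero) = h(p(h(zero,d,n),h(d,X1,d)),X1,zero).
Decompose h/3: zero = V,  n = n,  n = n.
Bind V := zero; substituting into the one remaining equation that mentions V gives: h(X,zero,zero) = h(p(h(zero,d,n),h(d,X1,d)),X1,zero).
Delete trivial equation n = n.
Delete trivial equation n = n.
Decompose h/3: X = p(h(zero,d,n),h(d,X1,d)),  zero = X1,  zero = zero.
Bind X := p(h(zero,d,n),h(d,X1,d)); no other remaining equation mentions X.
Bind X1 := zero; no other remaining equation mentions X1. Substituting into the earlier binding gives X := p(h(zero,d,n),h(d,zero,d)).
Delete trivial equation zero = zero.
Applying the MGU to either side gives p(h(zero,n,n),h(p(h(zero,d,n),h(d,zero,d)),zero,zero)).

p(h(zero,n,n),h(p(h(zero,d,n),h(d,zero,d)),zero,zero))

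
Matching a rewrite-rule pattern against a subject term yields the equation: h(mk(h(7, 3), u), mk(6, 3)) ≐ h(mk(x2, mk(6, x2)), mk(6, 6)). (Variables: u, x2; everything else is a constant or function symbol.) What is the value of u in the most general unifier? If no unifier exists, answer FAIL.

Decompose h/2: mk(h(7, 3), u) ≐ mk(x2, mk(6, x2)),  mk(6, 3) ≐ mk(6, 6).
Decompose mk/2: h(7, 3) ≐ x2,  u ≐ mk(6, x2).
Bind x2 := h(7, 3); substituting into the one remaining equation that mentions x2 gives: u ≐ mk(6, h(7, 3)).
Bind u := mk(6, h(7, 3)); no other remaining equation mentions u.
Decompose mk/2: 6 ≐ 6,  3 ≐ 6.
Delete trivial equation 6 ≐ 6.
Clash: constants 3 and 6 differ; no unifier exists.

FAIL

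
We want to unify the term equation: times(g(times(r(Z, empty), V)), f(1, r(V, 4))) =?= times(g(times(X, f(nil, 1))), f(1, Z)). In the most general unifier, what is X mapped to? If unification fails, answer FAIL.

Decompose times/2: g(times(r(Z, empty), V)) =?= g(times(X, f(nil, 1))),  f(1, r(V, 4)) =?= f(1, Z).
Decompose g/1: times(r(Z, empty), V) =?= times(X, f(nil, 1)).
Decompose times/2: r(Z, empty) =?= X,  V =?= f(nil, 1).
Bind X := r(Z, empty); no other remaining equation mentions X.
Bind V := f(nil, 1); substituting into the remaining equation gives: f(1, r(f(nil, 1), 4)) =?= f(1, Z).
Decompose f/2: 1 =?= 1,  r(f(nil, 1), 4) =?= Z.
Delete trivial equation 1 =?= 1.
Bind Z := r(f(nil, 1), 4). Substituting into the earlier binding gives X := r(r(f(nil, 1), 4), empty).
MGU = { X -> r(r(f(nil, 1), 4), empty), V -> f(nil, 1), Z -> r(f(nil, 1), 4) }, so X -> r(r(f(nil, 1), 4), empty).

r(r(f(nil, 1), 4), empty)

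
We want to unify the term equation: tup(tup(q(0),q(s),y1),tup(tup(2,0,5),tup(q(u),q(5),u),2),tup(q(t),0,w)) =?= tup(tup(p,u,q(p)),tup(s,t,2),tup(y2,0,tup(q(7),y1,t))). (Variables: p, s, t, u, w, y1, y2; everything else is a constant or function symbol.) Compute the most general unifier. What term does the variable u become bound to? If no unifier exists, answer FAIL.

Decompose tup/3: tup(q(0),q(s),y1) =?= tup(p,u,q(p)),  tup(tup(2,0,5),tup(q(u),q(5),u),2) =?= tup(s,t,2),  tup(q(t),0,w) =?= tup(y2,0,tup(q(7),y1,t)).
Decompose tup/3: q(0) =?= p,  q(s) =?= u,  y1 =?= q(p).
Bind p := q(0); substituting into the one remaining equation that mentions p gives: y1 =?= q(q(0)).
Bind u := q(s); substituting into the one remaining equation that mentions u gives: tup(tup(2,0,5),tup(q(q(s)),q(5),q(s)),2) =?= tup(s,t,2).
Bind y1 := q(q(0)); substituting into the one remaining equation that mentions y1 gives: tup(q(t),0,w) =?= tup(y2,0,tup(q(7),q(q(0)),t)).
Decompose tup/3: tup(2,0,5) =?= s,  tup(q(q(s)),q(5),q(s)) =?= t,  2 =?= 2.
Bind s := tup(2,0,5); substituting into the one remaining equation that mentions s gives: tup(q(q(tup(2,0,5))),q(5),q(tup(2,0,5))) =?= t. Substituting into the earlier binding gives u := q(tup(2,0,5)).
Bind t := tup(q(q(tup(2,0,5))),q(5),q(tup(2,0,5))); substituting into the one remaining equation that mentions t gives: tup(q(tup(q(q(tup(2,0,5))),q(5),q(tup(2,0,5)))),0,w) =?= tup(y2,0,tup(q(7),q(q(0)),tup(q(q(tup(2,0,5))),q(5),q(tup(2,0,5))))).
Delete trivial equation 2 =?= 2.
Decompose tup/3: q(tup(q(q(tup(2,0,5))),q(5),q(tup(2,0,5)))) =?= y2,  0 =?= 0,  w =?= tup(q(7),q(q(0)),tup(q(q(tup(2,0,5))),q(5),q(tup(2,0,5)))).
Bind y2 := q(tup(q(q(tup(2,0,5))),q(5),q(tup(2,0,5)))); no other remaining equation mentions y2.
Delete trivial equation 0 =?= 0.
Bind w := tup(q(7),q(q(0)),tup(q(q(tup(2,0,5))),q(5),q(tup(2,0,5)))).
MGU = { p ↦ q(0), u ↦ q(tup(2,0,5)), y1 ↦ q(q(0)), s ↦ tup(2,0,5), t ↦ tup(q(q(tup(2,0,5))),q(5),q(tup(2,0,5))), y2 ↦ q(tup(q(q(tup(2,0,5))),q(5),q(tup(2,0,5)))), w ↦ tup(q(7),q(q(0)),tup(q(q(tup(2,0,5))),q(5),q(tup(2,0,5)))) }, so u ↦ q(tup(2,0,5)).

q(tup(2,0,5))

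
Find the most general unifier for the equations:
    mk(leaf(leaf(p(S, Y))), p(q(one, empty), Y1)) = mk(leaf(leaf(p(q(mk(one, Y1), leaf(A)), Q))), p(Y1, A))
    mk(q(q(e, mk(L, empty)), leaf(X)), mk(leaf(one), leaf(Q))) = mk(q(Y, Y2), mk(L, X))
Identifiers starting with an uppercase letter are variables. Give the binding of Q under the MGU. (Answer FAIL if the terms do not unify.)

Decompose mk/2: leaf(leaf(p(S, Y))) = leaf(leaf(p(q(mk(one, Y1), leaf(A)), Q))),  p(q(one, empty), Y1) = p(Y1, A).
Decompose leaf/1: leaf(p(S, Y)) = leaf(p(q(mk(one, Y1), leaf(A)), Q)).
Decompose leaf/1: p(S, Y) = p(q(mk(one, Y1), leaf(A)), Q).
Decompose p/2: S = q(mk(one, Y1), leaf(A)),  Y = Q.
Bind S := q(mk(one, Y1), leaf(A)); no other remaining equation mentions S.
Bind Y := Q; substituting into the one remaining equation that mentions Y gives: mk(q(q(e, mk(L, empty)), leaf(X)), mk(leaf(one), leaf(Q))) = mk(q(Q, Y2), mk(L, X)).
Decompose p/2: q(one, empty) = Y1,  Y1 = A.
Bind Y1 := q(one, empty); substituting into the one remaining equation that mentions Y1 gives: q(one, empty) = A. Substituting into the earlier binding gives S := q(mk(one, q(one, empty)), leaf(A)).
Bind A := q(one, empty); no other remaining equation mentions A. Substituting into the earlier binding gives S := q(mk(one, q(one, empty)), leaf(q(one, empty))).
Decompose mk/2: q(q(e, mk(L, empty)), leaf(X)) = q(Q, Y2),  mk(leaf(one), leaf(Q)) = mk(L, X).
Decompose q/2: q(e, mk(L, empty)) = Q,  leaf(X) = Y2.
Bind Q := q(e, mk(L, empty)); substituting into the one remaining equation that mentions Q gives: mk(leaf(one), leaf(q(e, mk(L, empty)))) = mk(L, X). Substituting into the earlier binding gives Y := q(e, mk(L, empty)).
Bind Y2 := leaf(X); no other remaining equation mentions Y2.
Decompose mk/2: leaf(one) = L,  leaf(q(e, mk(L, empty))) = X.
Bind L := leaf(one); substituting into the remaining equation gives: leaf(q(e, mk(leaf(one), empty))) = X. Substituting into the earlier bindings gives Y := q(e, mk(leaf(one), empty)), Q := q(e, mk(leaf(one), empty)).
Bind X := leaf(q(e, mk(leaf(one), empty))). Substituting into the earlier binding gives Y2 := leaf(leaf(q(e, mk(leaf(one), empty)))).
MGU = { S -> q(mk(one, q(one, empty)), leaf(q(one, empty))), Y -> q(e, mk(leaf(one), empty)), Y1 -> q(one, empty), A -> q(one, empty), Q -> q(e, mk(leaf(one), empty)), Y2 -> leaf(leaf(q(e, mk(leaf(one), empty)))), L -> leaf(one), X -> leaf(q(e, mk(leaf(one), empty))) }, so Q -> q(e, mk(leaf(one), empty)).

q(e, mk(leaf(one), empty))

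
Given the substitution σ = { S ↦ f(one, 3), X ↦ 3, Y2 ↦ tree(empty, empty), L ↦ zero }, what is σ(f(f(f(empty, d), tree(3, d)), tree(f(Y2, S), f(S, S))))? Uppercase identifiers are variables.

f(f(f(empty, d), tree(3, d)), tree(f(tree(empty, empty), f(one, 3)), f(f(one, 3), f(one, 3))))

Replace each occurrence of S with f(one, 3).
Replace each occurrence of Y2 with tree(empty, empty).
Result: f(f(f(empty, d), tree(3, d)), tree(f(tree(empty, empty), f(one, 3)), f(f(one, 3), f(one, 3)))).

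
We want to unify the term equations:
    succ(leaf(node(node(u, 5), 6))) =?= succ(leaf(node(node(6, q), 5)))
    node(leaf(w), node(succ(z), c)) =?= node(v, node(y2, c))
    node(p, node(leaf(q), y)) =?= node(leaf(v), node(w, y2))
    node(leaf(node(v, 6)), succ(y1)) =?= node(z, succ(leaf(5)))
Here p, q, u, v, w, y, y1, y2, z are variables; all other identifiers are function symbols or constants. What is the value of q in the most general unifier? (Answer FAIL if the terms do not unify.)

Decompose succ/1: leaf(node(node(u, 5), 6)) =?= leaf(node(node(6, q), 5)).
Decompose leaf/1: node(node(u, 5), 6) =?= node(node(6, q), 5).
Decompose node/2: node(u, 5) =?= node(6, q),  6 =?= 5.
Decompose node/2: u =?= 6,  5 =?= q.
Bind u := 6; no other remaining equation mentions u.
Bind q := 5; substituting into the one remaining equation that mentions q gives: node(p, node(leaf(5), y)) =?= node(leaf(v), node(w, y2)).
Clash: constants 6 and 5 differ; no unifier exists.

FAIL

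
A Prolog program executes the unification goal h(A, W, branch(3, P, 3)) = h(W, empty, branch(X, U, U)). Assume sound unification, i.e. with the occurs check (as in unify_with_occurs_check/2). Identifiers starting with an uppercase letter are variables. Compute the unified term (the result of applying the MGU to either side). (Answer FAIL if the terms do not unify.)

Decompose h/3: A = W,  W = empty,  branch(3, P, 3) = branch(X, U, U).
Bind A := W; no other remaining equation mentions A.
Bind W := empty; no other remaining equation mentions W. Substituting into the earlier binding gives A := empty.
Decompose branch/3: 3 = X,  P = U,  3 = U.
Bind X := 3; no other remaining equation mentions X.
Bind P := U; no other remaining equation mentions P.
Bind U := 3. Substituting into the earlier binding gives P := 3.
Applying the MGU to either side gives h(empty, empty, branch(3, 3, 3)).

h(empty, empty, branch(3, 3, 3))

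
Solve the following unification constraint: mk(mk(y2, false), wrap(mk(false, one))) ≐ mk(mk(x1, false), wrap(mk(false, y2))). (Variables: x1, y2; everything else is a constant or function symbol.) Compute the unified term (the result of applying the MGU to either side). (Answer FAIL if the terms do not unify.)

mk(mk(one, false), wrap(mk(false, one)))

Decompose mk/2: mk(y2, false) ≐ mk(x1, false),  wrap(mk(false, one)) ≐ wrap(mk(false, y2)).
Decompose mk/2: y2 ≐ x1,  false ≐ false.
Bind y2 := x1; substituting into the one remaining equation that mentions y2 gives: wrap(mk(false, one)) ≐ wrap(mk(false, x1)).
Delete trivial equation false ≐ false.
Decompose wrap/1: mk(false, one) ≐ mk(false, x1).
Decompose mk/2: false ≐ false,  one ≐ x1.
Delete trivial equation false ≐ false.
Bind x1 := one. Substituting into the earlier binding gives y2 := one.
Applying the MGU to either side gives mk(mk(one, false), wrap(mk(false, one))).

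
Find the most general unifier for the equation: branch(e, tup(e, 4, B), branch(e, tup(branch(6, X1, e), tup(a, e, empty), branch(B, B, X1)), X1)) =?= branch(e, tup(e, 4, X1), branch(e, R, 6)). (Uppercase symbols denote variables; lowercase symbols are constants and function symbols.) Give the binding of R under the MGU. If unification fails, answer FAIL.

tup(branch(6, 6, e), tup(a, e, empty), branch(6, 6, 6))

Decompose branch/3: e =?= e,  tup(e, 4, B) =?= tup(e, 4, X1),  branch(e, tup(branch(6, X1, e), tup(a, e, empty), branch(B, B, X1)), X1) =?= branch(e, R, 6).
Delete trivial equation e =?= e.
Decompose tup/3: e =?= e,  4 =?= 4,  B =?= X1.
Delete trivial equation e =?= e.
Delete trivial equation 4 =?= 4.
Bind B := X1; substituting into the remaining equation gives: branch(e, tup(branch(6, X1, e), tup(a, e, empty), branch(X1, X1, X1)), X1) =?= branch(e, R, 6).
Decompose branch/3: e =?= e,  tup(branch(6, X1, e), tup(a, e, empty), branch(X1, X1, X1)) =?= R,  X1 =?= 6.
Delete trivial equation e =?= e.
Bind R := tup(branch(6, X1, e), tup(a, e, empty), branch(X1, X1, X1)); no other remaining equation mentions R.
Bind X1 := 6. Substituting into the earlier bindings gives B := 6, R := tup(branch(6, 6, e), tup(a, e, empty), branch(6, 6, 6)).
MGU = { B ↦ 6, R ↦ tup(branch(6, 6, e), tup(a, e, empty), branch(6, 6, 6)), X1 ↦ 6 }, so R ↦ tup(branch(6, 6, e), tup(a, e, empty), branch(6, 6, 6)).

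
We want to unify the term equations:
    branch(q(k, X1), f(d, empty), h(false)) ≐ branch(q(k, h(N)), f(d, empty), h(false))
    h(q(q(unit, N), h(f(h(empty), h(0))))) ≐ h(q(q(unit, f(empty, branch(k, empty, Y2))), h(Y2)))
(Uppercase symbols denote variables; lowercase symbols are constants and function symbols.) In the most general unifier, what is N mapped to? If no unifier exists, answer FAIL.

Decompose branch/3: q(k, X1) ≐ q(k, h(N)),  f(d, empty) ≐ f(d, empty),  h(false) ≐ h(false).
Decompose q/2: k ≐ k,  X1 ≐ h(N).
Delete trivial equation k ≐ k.
Bind X1 := h(N); no other remaining equation mentions X1.
Delete trivial equation f(d, empty) ≐ f(d, empty).
Delete trivial equation h(false) ≐ h(false).
Decompose h/1: q(q(unit, N), h(f(h(empty), h(0)))) ≐ q(q(unit, f(empty, branch(k, empty, Y2))), h(Y2)).
Decompose q/2: q(unit, N) ≐ q(unit, f(empty, branch(k, empty, Y2))),  h(f(h(empty), h(0))) ≐ h(Y2).
Decompose q/2: unit ≐ unit,  N ≐ f(empty, branch(k, empty, Y2)).
Delete trivial equation unit ≐ unit.
Bind N := f(empty, branch(k, empty, Y2)); no other remaining equation mentions N. Substituting into the earlier binding gives X1 := h(f(empty, branch(k, empty, Y2))).
Decompose h/1: f(h(empty), h(0)) ≐ Y2.
Bind Y2 := f(h(empty), h(0)). Substituting into the earlier bindings gives X1 := h(f(empty, branch(k, empty, f(h(empty), h(0))))), N := f(empty, branch(k, empty, f(h(empty), h(0)))).
MGU = { X1 ↦ h(f(empty, branch(k, empty, f(h(empty), h(0))))), N ↦ f(empty, branch(k, empty, f(h(empty), h(0)))), Y2 ↦ f(h(empty), h(0)) }, so N ↦ f(empty, branch(k, empty, f(h(empty), h(0)))).

f(empty, branch(k, empty, f(h(empty), h(0))))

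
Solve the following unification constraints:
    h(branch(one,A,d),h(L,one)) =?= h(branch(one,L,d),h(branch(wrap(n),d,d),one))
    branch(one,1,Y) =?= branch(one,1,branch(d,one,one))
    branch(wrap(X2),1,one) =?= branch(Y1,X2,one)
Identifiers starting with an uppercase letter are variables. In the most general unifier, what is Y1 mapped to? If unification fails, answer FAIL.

wrap(1)

Decompose h/2: branch(one,A,d) =?= branch(one,L,d),  h(L,one) =?= h(branch(wrap(n),d,d),one).
Decompose branch/3: one =?= one,  A =?= L,  d =?= d.
Delete trivial equation one =?= one.
Bind A := L; no other remaining equation mentions A.
Delete trivial equation d =?= d.
Decompose h/2: L =?= branch(wrap(n),d,d),  one =?= one.
Bind L := branch(wrap(n),d,d); no other remaining equation mentions L. Substituting into the earlier binding gives A := branch(wrap(n),d,d).
Delete trivial equation one =?= one.
Decompose branch/3: one =?= one,  1 =?= 1,  Y =?= branch(d,one,one).
Delete trivial equation one =?= one.
Delete trivial equation 1 =?= 1.
Bind Y := branch(d,one,one); no other remaining equation mentions Y.
Decompose branch/3: wrap(X2) =?= Y1,  1 =?= X2,  one =?= one.
Bind Y1 := wrap(X2); no other remaining equation mentions Y1.
Bind X2 := 1; no other remaining equation mentions X2. Substituting into the earlier binding gives Y1 := wrap(1).
Delete trivial equation one =?= one.
MGU = { A ↦ branch(wrap(n),d,d), L ↦ branch(wrap(n),d,d), Y ↦ branch(d,one,one), Y1 ↦ wrap(1), X2 ↦ 1 }, so Y1 ↦ wrap(1).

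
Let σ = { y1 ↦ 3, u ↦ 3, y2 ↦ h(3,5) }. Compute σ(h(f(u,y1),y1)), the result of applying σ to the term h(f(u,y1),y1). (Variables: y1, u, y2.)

h(f(3,3),3)

Replace each occurrence of y1 with 3.
Replace each occurrence of u with 3.
Result: h(f(3,3),3).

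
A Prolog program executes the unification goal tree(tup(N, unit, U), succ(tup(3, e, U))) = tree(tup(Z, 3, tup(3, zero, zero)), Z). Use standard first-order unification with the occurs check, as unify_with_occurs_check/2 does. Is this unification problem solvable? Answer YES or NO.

Decompose tree/2: tup(N, unit, U) = tup(Z, 3, tup(3, zero, zero)),  succ(tup(3, e, U)) = Z.
Decompose tup/3: N = Z,  unit = 3,  U = tup(3, zero, zero).
Bind N := Z; no other remaining equation mentions N.
Clash: constants unit and 3 differ; no unifier exists.

NO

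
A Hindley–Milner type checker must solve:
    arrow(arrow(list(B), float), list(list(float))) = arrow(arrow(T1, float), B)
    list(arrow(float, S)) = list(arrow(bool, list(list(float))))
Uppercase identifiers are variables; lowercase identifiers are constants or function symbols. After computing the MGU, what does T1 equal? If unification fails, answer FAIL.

FAIL

Decompose arrow/2: arrow(list(B), float) = arrow(T1, float),  list(list(float)) = B.
Decompose arrow/2: list(B) = T1,  float = float.
Bind T1 := list(B); no other remaining equation mentions T1.
Delete trivial equation float = float.
Bind B := list(list(float)); no other remaining equation mentions B. Substituting into the earlier binding gives T1 := list(list(list(float))).
Decompose list/1: arrow(float, S) = arrow(bool, list(list(float))).
Decompose arrow/2: float = bool,  S = list(list(float)).
Clash: constants float and bool differ; no unifier exists.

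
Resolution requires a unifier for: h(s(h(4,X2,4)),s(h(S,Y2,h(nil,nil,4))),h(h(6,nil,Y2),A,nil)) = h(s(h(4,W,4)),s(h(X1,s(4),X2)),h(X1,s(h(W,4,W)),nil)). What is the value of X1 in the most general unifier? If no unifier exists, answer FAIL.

Decompose h/3: s(h(4,X2,4)) = s(h(4,W,4)),  s(h(S,Y2,h(nil,nil,4))) = s(h(X1,s(4),X2)),  h(h(6,nil,Y2),A,nil) = h(X1,s(h(W,4,W)),nil).
Decompose s/1: h(4,X2,4) = h(4,W,4).
Decompose h/3: 4 = 4,  X2 = W,  4 = 4.
Delete trivial equation 4 = 4.
Bind X2 := W; substituting into the one remaining equation that mentions X2 gives: s(h(S,Y2,h(nil,nil,4))) = s(h(X1,s(4),W)).
Delete trivial equation 4 = 4.
Decompose s/1: h(S,Y2,h(nil,nil,4)) = h(X1,s(4),W).
Decompose h/3: S = X1,  Y2 = s(4),  h(nil,nil,4) = W.
Bind S := X1; no other remaining equation mentions S.
Bind Y2 := s(4); substituting into the one remaining equation that mentions Y2 gives: h(h(6,nil,s(4)),A,nil) = h(X1,s(h(W,4,W)),nil).
Bind W := h(nil,nil,4); substituting into the remaining equation gives: h(h(6,nil,s(4)),A,nil) = h(X1,s(h(h(nil,nil,4),4,h(nil,nil,4))),nil). Substituting into the earlier binding gives X2 := h(nil,nil,4).
Decompose h/3: h(6,nil,s(4)) = X1,  A = s(h(h(nil,nil,4),4,h(nil,nil,4))),  nil = nil.
Bind X1 := h(6,nil,s(4)); no other remaining equation mentions X1. Substituting into the earlier binding gives S := h(6,nil,s(4)).
Bind A := s(h(h(nil,nil,4),4,h(nil,nil,4))); no other remaining equation mentions A.
Delete trivial equation nil = nil.
MGU = { X2 ↦ h(nil,nil,4), S ↦ h(6,nil,s(4)), Y2 ↦ s(4), W ↦ h(nil,nil,4), X1 ↦ h(6,nil,s(4)), A ↦ s(h(h(nil,nil,4),4,h(nil,nil,4))) }, so X1 ↦ h(6,nil,s(4)).

h(6,nil,s(4))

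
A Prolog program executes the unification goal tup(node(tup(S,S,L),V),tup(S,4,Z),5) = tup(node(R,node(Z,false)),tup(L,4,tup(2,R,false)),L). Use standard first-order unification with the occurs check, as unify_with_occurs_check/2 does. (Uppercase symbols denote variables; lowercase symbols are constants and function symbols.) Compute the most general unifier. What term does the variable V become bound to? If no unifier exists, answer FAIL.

Decompose tup/3: node(tup(S,S,L),V) = node(R,node(Z,false)),  tup(S,4,Z) = tup(L,4,tup(2,R,false)),  5 = L.
Decompose node/2: tup(S,S,L) = R,  V = node(Z,false).
Bind R := tup(S,S,L); substituting into the one remaining equation that mentions R gives: tup(S,4,Z) = tup(L,4,tup(2,tup(S,S,L),false)).
Bind V := node(Z,false); no other remaining equation mentions V.
Decompose tup/3: S = L,  4 = 4,  Z = tup(2,tup(S,S,L),false).
Bind S := L; substituting into the one remaining equation that mentions S gives: Z = tup(2,tup(L,L,L),false). Substituting into the earlier binding gives R := tup(L,L,L).
Delete trivial equation 4 = 4.
Bind Z := tup(2,tup(L,L,L),false); no other remaining equation mentions Z. Substituting into the earlier binding gives V := node(tup(2,tup(L,L,L),false),false).
Bind L := 5. Substituting into the earlier bindings gives R := tup(5,5,5), V := node(tup(2,tup(5,5,5),false),false), S := 5, Z := tup(2,tup(5,5,5),false).
MGU = { R -> tup(5,5,5), V -> node(tup(2,tup(5,5,5),false),false), S -> 5, Z -> tup(2,tup(5,5,5),false), L -> 5 }, so V -> node(tup(2,tup(5,5,5),false),false).

node(tup(2,tup(5,5,5),false),false)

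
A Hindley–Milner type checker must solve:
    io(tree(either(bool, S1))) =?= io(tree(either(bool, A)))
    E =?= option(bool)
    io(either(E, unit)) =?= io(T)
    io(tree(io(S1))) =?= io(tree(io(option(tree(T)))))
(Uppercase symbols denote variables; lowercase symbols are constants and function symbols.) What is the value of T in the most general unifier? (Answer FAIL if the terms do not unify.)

Decompose io/1: tree(either(bool, S1)) =?= tree(either(bool, A)).
Decompose tree/1: either(bool, S1) =?= either(bool, A).
Decompose either/2: bool =?= bool,  S1 =?= A.
Delete trivial equation bool =?= bool.
Bind S1 := A; substituting into the one remaining equation that mentions S1 gives: io(tree(io(A))) =?= io(tree(io(option(tree(T))))).
Bind E := option(bool); substituting into the one remaining equation that mentions E gives: io(either(option(bool), unit)) =?= io(T).
Decompose io/1: either(option(bool), unit) =?= T.
Bind T := either(option(bool), unit); substituting into the remaining equation gives: io(tree(io(A))) =?= io(tree(io(option(tree(either(option(bool), unit)))))).
Decompose io/1: tree(io(A)) =?= tree(io(option(tree(either(option(bool), unit))))).
Decompose tree/1: io(A) =?= io(option(tree(either(option(bool), unit)))).
Decompose io/1: A =?= option(tree(either(option(bool), unit))).
Bind A := option(tree(either(option(bool), unit))). Substituting into the earlier binding gives S1 := option(tree(either(option(bool), unit))).
MGU = { S1 -> option(tree(either(option(bool), unit))), E -> option(bool), T -> either(option(bool), unit), A -> option(tree(either(option(bool), unit))) }, so T -> either(option(bool), unit).

either(option(bool), unit)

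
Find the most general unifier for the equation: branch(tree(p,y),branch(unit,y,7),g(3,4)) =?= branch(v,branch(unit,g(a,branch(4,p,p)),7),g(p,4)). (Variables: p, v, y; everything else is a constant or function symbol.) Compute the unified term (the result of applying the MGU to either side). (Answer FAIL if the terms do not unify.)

Decompose branch/3: tree(p,y) =?= v,  branch(unit,y,7) =?= branch(unit,g(a,branch(4,p,p)),7),  g(3,4) =?= g(p,4).
Bind v := tree(p,y); no other remaining equation mentions v.
Decompose branch/3: unit =?= unit,  y =?= g(a,branch(4,p,p)),  7 =?= 7.
Delete trivial equation unit =?= unit.
Bind y := g(a,branch(4,p,p)); no other remaining equation mentions y. Substituting into the earlier binding gives v := tree(p,g(a,branch(4,p,p))).
Delete trivial equation 7 =?= 7.
Decompose g/2: 3 =?= p,  4 =?= 4.
Bind p := 3; no other remaining equation mentions p. Substituting into the earlier bindings gives v := tree(3,g(a,branch(4,3,3))), y := g(a,branch(4,3,3)).
Delete trivial equation 4 =?= 4.
Applying the MGU to either side gives branch(tree(3,g(a,branch(4,3,3))),branch(unit,g(a,branch(4,3,3)),7),g(3,4)).

branch(tree(3,g(a,branch(4,3,3))),branch(unit,g(a,branch(4,3,3)),7),g(3,4))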